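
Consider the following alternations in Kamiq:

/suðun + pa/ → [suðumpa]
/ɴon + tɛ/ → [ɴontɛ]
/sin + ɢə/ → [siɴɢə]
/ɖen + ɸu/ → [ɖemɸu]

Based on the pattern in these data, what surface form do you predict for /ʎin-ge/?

[ʎiŋge]

The data show regressive place assimilation: /n/ → [m] before /p/; /n/ → [ɴ] before /ɢ/; /n/ → [m] before /ɸ/. In each pair only place changes, matching the following consonant, while manner and voice stay constant.
Nothing changes in [ɴontɛ]: there the adjacent consonants already agree in place (/n/ and /t/ are both alveolar), so this form is consistent with the same rule.
/n/ is a voiced alveolar nasal. The following trigger /g/ is velar, so /n/ must become velar as well.
Changing only its place to velar gives [ŋ] — the voiced velar nasal.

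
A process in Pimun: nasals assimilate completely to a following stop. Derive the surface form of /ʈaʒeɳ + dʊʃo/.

/ɳ/ is the segment targeted by the rule; it sits immediately before /d/, so it assimilates completely and surfaces as [d].

[ʈaʒeddʊʃo]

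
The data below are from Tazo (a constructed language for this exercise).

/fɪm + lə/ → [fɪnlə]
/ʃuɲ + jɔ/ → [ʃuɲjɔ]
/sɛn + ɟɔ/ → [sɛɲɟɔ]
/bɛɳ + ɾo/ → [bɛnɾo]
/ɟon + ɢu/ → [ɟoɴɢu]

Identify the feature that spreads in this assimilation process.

place

The segment that alternates is /m/, which surfaces as [n] when adjacent to /l/.
/m/ is bilabial while /l/ is alveolar; the output [n] is alveolar, matching the trigger — so the feature that spreads is place.
The same holds elsewhere in the data: /n/ → [ɲ] before /ɟ/ (alveolar → palatal, matching palatal); /ɳ/ → [n] before /ɾ/ (retroflex → alveolar, matching alveolar); /n/ → [ɴ] before /ɢ/ (alveolar → uvular, matching uvular) — only place changes, and always toward the following segment.
Nothing changes in [ʃuɲjɔ]: there the adjacent consonants already agree in place (/ɲ/ and /j/ are both palatal), so this form is consistent with the same rule.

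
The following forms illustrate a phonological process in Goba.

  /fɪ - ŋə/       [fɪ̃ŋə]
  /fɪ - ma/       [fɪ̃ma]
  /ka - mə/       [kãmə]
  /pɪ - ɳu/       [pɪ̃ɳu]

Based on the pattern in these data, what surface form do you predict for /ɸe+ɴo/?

The data show regressive nasality assimilation (vowel nasalisation): /ɪ/ → [ɪ̃] before /ŋ/; /ɪ/ → [ɪ̃] before /m/; /a/ → [ã] before /m/; /ɪ/ → [ɪ̃] before /ɳ/ — a vowel is nasalised by an immediately following nasal consonant.
/e/ sits next to the nasal /ɴ/ and is therefore nasalised to [ẽ].

[ɸẽɴo]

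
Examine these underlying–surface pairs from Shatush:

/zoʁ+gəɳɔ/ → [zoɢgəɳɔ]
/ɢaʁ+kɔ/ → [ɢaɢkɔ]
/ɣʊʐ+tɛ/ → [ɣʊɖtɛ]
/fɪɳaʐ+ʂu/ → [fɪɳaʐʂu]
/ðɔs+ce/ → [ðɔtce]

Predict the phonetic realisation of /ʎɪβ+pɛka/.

[ʎɪbpɛka]

The data show regressive manner assimilation: /ʁ/ → [ɢ] before /g/; /ʁ/ → [ɢ] before /k/; /ʐ/ → [ɖ] before /t/; /s/ → [t] before /c/. In each pair only manner changes, matching the following consonant, while place and voice stay constant.
No alternation appears in [fɪɳaʐʂu]: there the adjacent consonants already agree in manner (/ʐ/ and /ʂ/ are both fricatives), so this form is consistent with the same rule.
The rule targets /β/ (voiced bilabial fricative), which sits before the trigger /p/ (stop).
A voiced bilabial stop is [b], so the surface segment is [b].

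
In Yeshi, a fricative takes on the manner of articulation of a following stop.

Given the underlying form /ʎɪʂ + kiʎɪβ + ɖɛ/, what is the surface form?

[ʎɪʈkiʎɪbɖɛ]

The rule targets /ʂ/ (voiceless retroflex fricative), which sits before the trigger /k/ (stop).
The voiceless retroflex stop is [ʈ], so /ʂ/ → [ʈ].
At the second juncture, /β/ likewise becomes [b] adjacent to /ɖ/.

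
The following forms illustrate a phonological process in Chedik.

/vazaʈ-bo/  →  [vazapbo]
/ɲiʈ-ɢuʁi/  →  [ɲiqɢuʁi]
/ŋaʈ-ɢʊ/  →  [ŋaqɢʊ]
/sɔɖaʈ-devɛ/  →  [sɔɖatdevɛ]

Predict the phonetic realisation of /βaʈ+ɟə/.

[βacɟə]

The data show regressive place assimilation: /ʈ/ → [p] before /b/; /ʈ/ → [q] before /ɢ/; /ʈ/ → [t] before /d/. In each pair only place changes, matching the following consonant, while manner and voice stay constant.
The rule targets /ʈ/ (voiceless retroflex stop), which sits before the trigger /ɟ/ (palatal).
Changing only its place to palatal gives [c] — the voiceless palatal stop.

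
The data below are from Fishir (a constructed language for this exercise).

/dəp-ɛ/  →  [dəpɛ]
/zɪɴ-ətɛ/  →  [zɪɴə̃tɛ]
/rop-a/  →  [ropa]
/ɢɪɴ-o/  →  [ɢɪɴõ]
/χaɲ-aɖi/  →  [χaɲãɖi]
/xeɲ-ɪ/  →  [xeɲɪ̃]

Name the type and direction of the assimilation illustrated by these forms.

The vowel /ə/ surfaces as nasalised [ə̃] next to the preceding nasal /ɴ/ — it has acquired the [+nasal] feature of its neighbour.
Likewise in the remaining data: /o/ → [õ] after /ɴ/; /a/ → [ã] after /ɲ/; /ɪ/ → [ɪ̃] after /ɲ/ — each time a vowel is nasalised next to a preceding nasal.
No change occurs in [dəpɛ], [ropa] because the vowel at the boundary is adjacent to an oral consonant, not a nasal (/ɛ/ next to /p/; /a/ next to /p/).
Because the conditioning nasal is to the left of the vowel that changes, the process is progressive (perseverative).

progressive nasality assimilation (vowel nasalisation)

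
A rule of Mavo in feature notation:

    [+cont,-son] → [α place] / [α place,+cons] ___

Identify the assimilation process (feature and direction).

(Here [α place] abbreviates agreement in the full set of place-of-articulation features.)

progressive place assimilation

The shared variable α links the value of the place features (abbreviated [place]) on the target to the same value on the neighbouring segment, so place is the feature that assimilates.
The conditioning segment sits to the left of the focus bar, meaning the trigger precedes the segment that changes — progressive assimilation.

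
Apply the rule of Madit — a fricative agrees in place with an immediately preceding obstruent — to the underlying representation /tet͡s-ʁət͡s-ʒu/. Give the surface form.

[tet͡szət͡szu]

/ʁ/ is a voiced uvular fricative. The preceding trigger /t͡s/ is alveolar, so /ʁ/ must become alveolar as well.
Changing only its place to alveolar gives [z] — the voiced alveolar fricative.
At the second juncture, /ʒ/ likewise becomes [z] adjacent to /t͡s/.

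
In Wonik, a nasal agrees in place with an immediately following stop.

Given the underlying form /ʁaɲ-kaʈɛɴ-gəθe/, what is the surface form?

The rule targets /ɲ/ (voiced palatal nasal), which sits before the trigger /k/ (velar).
The voiced velar nasal is [ŋ], so /ɲ/ → [ŋ].
At the second juncture, /ɴ/ likewise becomes [ŋ] adjacent to /g/.

[ʁaŋkaʈɛŋgəθe]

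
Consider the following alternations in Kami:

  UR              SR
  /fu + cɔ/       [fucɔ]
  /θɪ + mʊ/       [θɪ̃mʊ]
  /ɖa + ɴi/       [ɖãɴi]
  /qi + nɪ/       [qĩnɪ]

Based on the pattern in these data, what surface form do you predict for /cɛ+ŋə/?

[cɛ̃ŋə]

The data show regressive nasality assimilation (vowel nasalisation): /ɪ/ → [ɪ̃] before /m/; /a/ → [ã] before /ɴ/; /i/ → [ĩ] before /n/ — a vowel is nasalised by an immediately following nasal consonant.
No change occurs in [fucɔ] because the vowel at the boundary is adjacent to an oral consonant, not a nasal (/u/ next to /c/).
/ɛ/ sits next to the nasal /ŋ/ and is therefore nasalised to [ɛ̃].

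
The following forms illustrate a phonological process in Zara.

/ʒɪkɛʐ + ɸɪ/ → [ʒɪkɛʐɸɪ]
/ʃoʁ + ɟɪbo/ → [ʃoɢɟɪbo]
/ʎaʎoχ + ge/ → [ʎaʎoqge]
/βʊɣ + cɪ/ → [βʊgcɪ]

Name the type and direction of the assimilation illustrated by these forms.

regressive manner assimilation

Underlying /ʁ/ is realised as [ɢ] next to /ɟ/; /ɟ/ itself does not change.
The change fricative → stop matches the manner of the following /ɟ/, identifying this as manner assimilation.
Place and voice are unchanged, so the assimilation is partial, not total.
Checking the remaining alternations: /χ/ → [q] before /g/ (fricative → stop, matching a stop); /ɣ/ → [g] before /c/ (fricative → stop, matching a stop) — only manner changes, and always toward the following segment.
No alternation appears in [ʒɪkɛʐɸɪ]: there the adjacent consonants already agree in manner (/ʐ/ and /ɸ/ are both fricatives), so this form is consistent with the same rule.
The trigger is the following segment, so the direction is regressive (anticipatory).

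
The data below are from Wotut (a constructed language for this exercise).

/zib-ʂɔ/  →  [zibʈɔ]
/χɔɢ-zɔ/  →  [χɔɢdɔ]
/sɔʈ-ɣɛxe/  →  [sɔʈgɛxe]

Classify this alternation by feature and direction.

The segment that alternates is /ʂ/, which surfaces as [ʈ] when adjacent to /b/.
The change fricative → stop matches the manner of the preceding /b/, identifying this as manner assimilation.
Place and voice are unchanged, so the assimilation is partial, not total.
The same holds elsewhere in the data: /z/ → [d] after /ɢ/ (fricative → stop, matching a stop); /ɣ/ → [g] after /ʈ/ (fricative → stop, matching a stop) — only manner changes, and always toward the preceding segment.
The trigger is the preceding segment, so the direction is progressive (perseverative).

progressive manner assimilation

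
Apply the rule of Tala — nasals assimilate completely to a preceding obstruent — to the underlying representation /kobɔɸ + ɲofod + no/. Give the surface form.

[kobɔɸɸofoddo]

/ɲ/ is the segment targeted by the rule; it sits immediately after /ɸ/, so it assimilates completely and surfaces as [ɸ].
At the second juncture, /n/ likewise becomes [d] adjacent to /d/.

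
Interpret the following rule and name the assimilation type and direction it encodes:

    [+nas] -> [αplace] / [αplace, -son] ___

The rule copies the place features (abbreviated [place]) from the environment onto the target, so the assimilating feature is place.
Since the environment is written before the underscore, the trigger precedes the target; the direction is progressive.

progressive place assimilation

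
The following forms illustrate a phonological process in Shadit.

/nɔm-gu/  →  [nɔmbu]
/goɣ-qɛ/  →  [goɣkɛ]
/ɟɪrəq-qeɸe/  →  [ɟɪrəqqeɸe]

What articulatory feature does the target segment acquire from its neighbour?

The segment that alternates is /g/, which surfaces as [b] when adjacent to /m/.
The change velar → bilabial matches the place of the preceding /m/, identifying this as place assimilation.
The same holds elsewhere in the data: /q/ → [k] after /ɣ/ (uvular → velar, matching velar) — only place changes, and always toward the preceding segment.
Nothing changes in [ɟɪrəqqeɸe]: there the adjacent consonants already agree in place (/q/ and /q/ are both uvular), so this form is consistent with the same rule.

place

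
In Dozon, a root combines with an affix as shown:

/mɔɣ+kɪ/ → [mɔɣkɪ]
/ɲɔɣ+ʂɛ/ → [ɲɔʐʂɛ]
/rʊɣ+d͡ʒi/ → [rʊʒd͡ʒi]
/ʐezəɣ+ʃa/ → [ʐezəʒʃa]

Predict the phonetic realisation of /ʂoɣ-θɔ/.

The data show regressive place assimilation: /ɣ/ → [ʐ] before /ʂ/; /ɣ/ → [ʒ] before /d͡ʒ/; /ɣ/ → [ʒ] before /ʃ/. In each pair only place changes, matching the following consonant, while manner and voice stay constant.
No alternation appears in [mɔɣkɪ]: there the adjacent consonants already agree in place (/ɣ/ and /k/ are both velar), so this form is consistent with the same rule.
The rule targets /ɣ/ (voiced velar fricative), which sits before the trigger /θ/ (dental).
The voiced dental fricative is [ð], so /ɣ/ → [ð].

[ʂoðθɔ]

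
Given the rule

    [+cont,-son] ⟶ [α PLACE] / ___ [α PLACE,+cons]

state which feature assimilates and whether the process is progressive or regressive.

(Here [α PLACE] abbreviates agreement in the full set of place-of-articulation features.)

regressive place assimilation

The shared variable α links the value of the place features (abbreviated [PLACE]) on the target to the same value on the neighbouring segment, so place is the feature that assimilates.
Since the environment is written after the underscore, the trigger follows the target; the direction is regressive.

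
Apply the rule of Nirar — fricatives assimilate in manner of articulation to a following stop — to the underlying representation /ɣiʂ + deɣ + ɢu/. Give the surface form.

[ɣiʈdegɢu]

The rule targets /ʂ/ (voiceless retroflex fricative), which sits before the trigger /d/ (stop).
Changing only its manner to stop gives [ʈ] — the voiceless retroflex stop.
At the second juncture, /ɣ/ likewise becomes [g] adjacent to /ɢ/.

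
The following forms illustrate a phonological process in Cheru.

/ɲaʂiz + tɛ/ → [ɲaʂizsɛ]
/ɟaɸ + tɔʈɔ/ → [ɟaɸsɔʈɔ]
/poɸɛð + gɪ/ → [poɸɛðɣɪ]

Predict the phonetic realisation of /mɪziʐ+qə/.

The data show progressive manner assimilation: /t/ → [s] after /z/; /t/ → [s] after /ɸ/; /g/ → [ɣ] after /ð/. In each pair only manner changes, matching the preceding consonant, while place and voice stay constant.
/q/ is a voiceless uvular stop. The preceding trigger /ʐ/ is a fricative, so /q/ must become a fricative as well.
A voiceless uvular fricative is [χ], so the surface segment is [χ].

[mɪziʐχə]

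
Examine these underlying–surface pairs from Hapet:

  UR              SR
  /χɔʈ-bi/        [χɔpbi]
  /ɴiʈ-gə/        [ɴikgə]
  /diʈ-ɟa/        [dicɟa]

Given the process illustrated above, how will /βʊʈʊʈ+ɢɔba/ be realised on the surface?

The data show regressive place assimilation: /ʈ/ → [p] before /b/; /ʈ/ → [k] before /g/; /ʈ/ → [c] before /ɟ/. In each pair only place changes, matching the following consonant, while manner and voice stay constant.
/ʈ/ is a voiceless retroflex stop. The following trigger /ɢ/ is uvular, so /ʈ/ must become uvular as well.
Changing only its place to uvular gives [q] — the voiceless uvular stop.

[βʊʈʊqɢɔba]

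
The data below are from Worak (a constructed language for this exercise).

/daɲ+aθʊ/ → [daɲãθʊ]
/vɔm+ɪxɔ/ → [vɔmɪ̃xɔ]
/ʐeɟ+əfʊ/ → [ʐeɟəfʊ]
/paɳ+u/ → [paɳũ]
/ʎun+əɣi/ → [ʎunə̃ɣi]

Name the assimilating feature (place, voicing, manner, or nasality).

The vowel /a/ surfaces as nasalised [ã] next to the preceding nasal /ɲ/ — it has acquired the [+nasal] feature of its neighbour.
Likewise in the remaining data: /ɪ/ → [ɪ̃] after /m/; /u/ → [ũ] after /ɳ/; /ə/ → [ə̃] after /n/ — each time a vowel is nasalised next to a preceding nasal.
No change occurs in [ʐeɟəfʊ] because the vowel at the boundary is adjacent to an oral consonant, not a nasal (/ə/ next to /ɟ/).

nasality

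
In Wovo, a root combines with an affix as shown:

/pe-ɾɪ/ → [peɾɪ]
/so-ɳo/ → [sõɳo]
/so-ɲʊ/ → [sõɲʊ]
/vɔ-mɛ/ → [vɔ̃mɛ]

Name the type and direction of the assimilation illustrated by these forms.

regressive nasality assimilation (vowel nasalisation)

The vowel /o/ surfaces as nasalised [õ] next to the following nasal /ɳ/ — it has acquired the [+nasal] feature of its neighbour.
The other forms show the same pattern: /o/ → [õ] before /ɲ/; /ɔ/ → [ɔ̃] before /m/ — each time a vowel is nasalised next to a following nasal.
No change occurs in [peɾɪ] because the vowel at the boundary is adjacent to an oral consonant, not a nasal (/e/ next to /ɾ/).
Because the conditioning nasal is to the right of the vowel that changes, the process is regressive (anticipatory).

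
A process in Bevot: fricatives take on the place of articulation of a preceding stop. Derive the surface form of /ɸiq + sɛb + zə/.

[ɸiqχɛbβə]

The rule targets /s/ (voiceless alveolar fricative), which sits after the trigger /q/ (uvular).
The voiceless uvular fricative is [χ], so /s/ → [χ].
At the second juncture, /z/ likewise becomes [β] adjacent to /b/.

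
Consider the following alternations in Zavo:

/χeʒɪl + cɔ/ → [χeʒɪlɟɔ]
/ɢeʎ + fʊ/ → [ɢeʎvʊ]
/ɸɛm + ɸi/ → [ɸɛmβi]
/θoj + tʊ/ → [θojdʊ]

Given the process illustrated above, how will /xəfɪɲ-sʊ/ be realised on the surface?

The data show progressive voicing assimilation: /c/ → [ɟ] after /l/; /f/ → [v] after /ʎ/; /ɸ/ → [β] after /m/; /t/ → [d] after /j/. In each pair only voicing changes, matching the preceding consonant, while place and manner stay constant.
The rule targets /s/ (voiceless alveolar fricative), which sits after the trigger /ɲ/ (voiced).
A voiced alveolar fricative is [z], so the surface segment is [z].

[xəfɪɲzʊ]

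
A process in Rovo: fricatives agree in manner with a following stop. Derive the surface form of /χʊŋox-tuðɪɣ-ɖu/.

/x/ is a voiceless velar fricative. The following trigger /t/ is a stop, so /x/ must become a stop as well.
The voiceless velar stop is [k], so /x/ → [k].
At the second juncture, /ɣ/ likewise becomes [g] adjacent to /ɖ/.

[χʊŋoktuðɪgɖu]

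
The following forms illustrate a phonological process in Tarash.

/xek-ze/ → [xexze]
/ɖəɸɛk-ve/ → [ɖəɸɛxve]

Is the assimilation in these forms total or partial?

Underlying /k/ is realised as [x] next to /z/; /z/ itself does not change.
The change stop → fricative matches the manner of the following /z/, identifying this as manner assimilation.
Place and voice are unchanged, so the assimilation is partial, not total.
The other alternating form patterns the same way: /k/ → [x] before /v/ (stop → fricative, matching a fricative) — only manner changes, and always toward the following segment.

partial assimilation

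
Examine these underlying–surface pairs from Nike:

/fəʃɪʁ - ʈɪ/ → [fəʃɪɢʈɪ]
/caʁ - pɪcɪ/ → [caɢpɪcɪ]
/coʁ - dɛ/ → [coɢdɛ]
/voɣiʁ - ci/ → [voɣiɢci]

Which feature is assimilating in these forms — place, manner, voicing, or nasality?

Underlying /ʁ/ is realised as [ɢ] next to /ʈ/; /ʈ/ itself does not change.
The change fricative → stop matches the manner of the following /ʈ/, identifying this as manner assimilation.
Checking the remaining alternations: /ʁ/ → [ɢ] before /p/ (fricative → stop, matching a stop); /ʁ/ → [ɢ] before /d/ (fricative → stop, matching a stop); /ʁ/ → [ɢ] before /c/ (fricative → stop, matching a stop) — only manner changes, and always toward the following segment.

manner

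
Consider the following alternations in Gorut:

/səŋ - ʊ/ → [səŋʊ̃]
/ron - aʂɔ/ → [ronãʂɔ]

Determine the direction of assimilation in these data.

The vowel /ʊ/ surfaces as nasalised [ʊ̃] next to the preceding nasal /ŋ/ — it has acquired the [+nasal] feature of its neighbour.
Likewise in the remaining data: /a/ → [ã] after /n/ — each time a vowel is nasalised next to a preceding nasal.
Because the conditioning nasal is to the left of the vowel that changes, the process is progressive (perseverative).

progressive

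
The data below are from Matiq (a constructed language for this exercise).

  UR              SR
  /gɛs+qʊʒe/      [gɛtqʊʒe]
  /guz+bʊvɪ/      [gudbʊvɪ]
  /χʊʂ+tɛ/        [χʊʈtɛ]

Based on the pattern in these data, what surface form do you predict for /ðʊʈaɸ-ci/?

The data show regressive manner assimilation: /s/ → [t] before /q/; /z/ → [d] before /b/; /ʂ/ → [ʈ] before /t/. In each pair only manner changes, matching the following consonant, while place and voice stay constant.
The rule targets /ɸ/ (voiceless bilabial fricative), which sits before the trigger /c/ (stop).
The voiceless bilabial stop is [p], so /ɸ/ → [p].

[ðʊʈapci]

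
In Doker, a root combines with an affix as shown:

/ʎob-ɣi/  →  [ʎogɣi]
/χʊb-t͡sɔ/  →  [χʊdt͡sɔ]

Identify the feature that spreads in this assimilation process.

Comparing underlying and surface forms, /b/ → [g] is the alternation; the neighbouring /ɣ/ is constant.
/b/ is bilabial while /ɣ/ is velar; the output [g] is velar, matching the trigger — so the feature that spreads is place.
The same holds elsewhere in the data: /b/ → [d] before /t͡s/ (bilabial → alveolar, matching alveolar) — only place changes, and always toward the following segment.

place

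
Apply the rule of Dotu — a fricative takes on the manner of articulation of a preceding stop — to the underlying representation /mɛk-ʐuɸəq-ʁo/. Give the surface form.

The rule targets /ʐ/ (voiced retroflex fricative), which sits after the trigger /k/ (stop).
Changing only its manner to stop gives [ɖ] — the voiced retroflex stop.
The same rule applies at the second boundary: /ʁ/ → [ɢ] next to /q/.

[mɛkɖuɸəqɢo]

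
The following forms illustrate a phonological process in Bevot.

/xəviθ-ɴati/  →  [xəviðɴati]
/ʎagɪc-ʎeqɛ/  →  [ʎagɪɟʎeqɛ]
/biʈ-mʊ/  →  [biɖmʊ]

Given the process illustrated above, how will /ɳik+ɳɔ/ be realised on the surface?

The data show regressive voicing assimilation: /θ/ → [ð] before /ɴ/; /c/ → [ɟ] before /ʎ/; /ʈ/ → [ɖ] before /m/. In each pair only voicing changes, matching the following consonant, while place and manner stay constant.
The rule targets /k/ (voiceless velar stop), which sits before the trigger /ɳ/ (voiced).
A voiced velar stop is [g], so the surface segment is [g].

[ɳigɳɔ]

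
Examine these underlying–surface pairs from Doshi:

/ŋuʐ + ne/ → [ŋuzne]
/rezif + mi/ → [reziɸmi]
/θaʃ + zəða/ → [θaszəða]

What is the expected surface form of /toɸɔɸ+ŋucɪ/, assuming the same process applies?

[toɸɔxŋucɪ]

The data show regressive place assimilation: /ʐ/ → [z] before /n/; /f/ → [ɸ] before /m/; /ʃ/ → [s] before /z/. In each pair only place changes, matching the following consonant, while manner and voice stay constant.
The rule targets /ɸ/ (voiceless bilabial fricative), which sits before the trigger /ŋ/ (velar).
A voiceless velar fricative is [x], so the surface segment is [x].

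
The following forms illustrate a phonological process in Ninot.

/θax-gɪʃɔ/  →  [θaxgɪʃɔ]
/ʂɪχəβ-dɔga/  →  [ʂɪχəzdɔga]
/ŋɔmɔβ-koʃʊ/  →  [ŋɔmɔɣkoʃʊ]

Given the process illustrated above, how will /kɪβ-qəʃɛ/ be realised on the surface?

The data show regressive place assimilation: /β/ → [z] before /d/; /β/ → [ɣ] before /k/. In each pair only place changes, matching the following consonant, while manner and voice stay constant.
No alternation appears in [θaxgɪʃɔ]: there the adjacent consonants already agree in place (/x/ and /g/ are both velar), so this form is consistent with the same rule.
The rule targets /β/ (voiced bilabial fricative), which sits before the trigger /q/ (uvular).
Changing only its place to uvular gives [ʁ] — the voiced uvular fricative.

[kɪʁqəʃɛ]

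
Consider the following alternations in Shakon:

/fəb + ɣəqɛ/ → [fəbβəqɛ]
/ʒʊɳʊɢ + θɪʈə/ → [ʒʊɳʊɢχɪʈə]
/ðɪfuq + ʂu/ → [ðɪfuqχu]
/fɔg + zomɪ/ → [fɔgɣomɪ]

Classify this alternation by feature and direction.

progressive place assimilation

Comparing underlying and surface forms, /ɣ/ → [β] is the alternation; the neighbouring /b/ is constant.
The change velar → bilabial matches the place of the preceding /b/, identifying this as place assimilation.
Manner and voice are unchanged, so the assimilation is partial, not total.
Checking the remaining alternations: /θ/ → [χ] after /ɢ/ (dental → uvular, matching uvular); /ʂ/ → [χ] after /q/ (retroflex → uvular, matching uvular); /z/ → [ɣ] after /g/ (alveolar → velar, matching velar) — only place changes, and always toward the preceding segment.
The trigger is the preceding segment, so the direction is progressive (perseverative).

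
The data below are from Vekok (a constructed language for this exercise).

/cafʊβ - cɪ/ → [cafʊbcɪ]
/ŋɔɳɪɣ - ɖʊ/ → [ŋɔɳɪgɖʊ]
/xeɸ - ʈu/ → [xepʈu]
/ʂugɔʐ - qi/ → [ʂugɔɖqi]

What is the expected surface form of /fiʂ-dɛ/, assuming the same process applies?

The data show regressive manner assimilation: /β/ → [b] before /c/; /ɣ/ → [g] before /ɖ/; /ɸ/ → [p] before /ʈ/; /ʐ/ → [ɖ] before /q/. In each pair only manner changes, matching the following consonant, while place and voice stay constant.
/ʂ/ is a voiceless retroflex fricative. The following trigger /d/ is a stop, so /ʂ/ must become a stop as well.
A voiceless retroflex stop is [ʈ], so the surface segment is [ʈ].

[fiʈdɛ]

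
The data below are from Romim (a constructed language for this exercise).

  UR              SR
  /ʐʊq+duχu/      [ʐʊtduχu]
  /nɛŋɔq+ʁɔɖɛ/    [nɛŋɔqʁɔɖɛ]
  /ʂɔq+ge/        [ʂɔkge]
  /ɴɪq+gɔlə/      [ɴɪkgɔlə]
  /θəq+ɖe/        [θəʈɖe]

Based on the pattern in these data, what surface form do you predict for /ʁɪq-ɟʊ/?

[ʁɪcɟʊ]

The data show regressive place assimilation: /q/ → [t] before /d/; /q/ → [k] before /g/; /q/ → [ʈ] before /ɖ/. In each pair only place changes, matching the following consonant, while manner and voice stay constant.
No alternation appears in [nɛŋɔqʁɔɖɛ]: there the adjacent consonants already agree in place (/q/ and /ʁ/ are both uvular), so this form is consistent with the same rule.
The rule targets /q/ (voiceless uvular stop), which sits before the trigger /ɟ/ (palatal).
Changing only its place to palatal gives [c] — the voiceless palatal stop.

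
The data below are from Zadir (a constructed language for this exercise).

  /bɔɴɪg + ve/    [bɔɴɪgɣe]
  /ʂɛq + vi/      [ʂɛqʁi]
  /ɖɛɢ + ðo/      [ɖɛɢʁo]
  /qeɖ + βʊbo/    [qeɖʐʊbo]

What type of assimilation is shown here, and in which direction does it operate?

progressive place assimilation

Underlying /v/ is realised as [ɣ] next to /g/; /g/ itself does not change.
The change labiodental → velar matches the place of the preceding /g/, identifying this as place assimilation.
Manner and voice are unchanged, so the assimilation is partial, not total.
The same holds elsewhere in the data: /v/ → [ʁ] after /q/ (labiodental → uvular, matching uvular); /ð/ → [ʁ] after /ɢ/ (dental → uvular, matching uvular); /β/ → [ʐ] after /ɖ/ (bilabial → retroflex, matching retroflex) — only place changes, and always toward the preceding segment.
Since the segment that changes follows the conditioning segment, the assimilation is progressive.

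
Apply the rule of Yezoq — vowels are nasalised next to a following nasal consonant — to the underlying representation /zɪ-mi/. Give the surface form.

[zɪ̃mi]

The vowel /ɪ/ is adjacent to the following nasal /m/, so it acquires [+nasal] and surfaces as [ɪ̃].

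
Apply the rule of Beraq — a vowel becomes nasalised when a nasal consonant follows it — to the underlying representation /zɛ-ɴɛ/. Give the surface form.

/ɛ/ sits next to the nasal /ɴ/ and is therefore nasalised to [ɛ̃].

[zɛ̃ɴɛ]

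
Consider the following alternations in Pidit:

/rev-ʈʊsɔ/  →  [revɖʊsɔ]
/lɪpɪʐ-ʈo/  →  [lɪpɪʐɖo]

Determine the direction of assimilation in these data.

Comparing underlying and surface forms, /ʈ/ → [ɖ] is the alternation; the neighbouring /v/ is constant.
/ʈ/ is voiceless while /v/ is voiced; the output [ɖ] is voiced, matching the trigger — so the feature that spreads is voicing.
The other alternating form patterns the same way: /ʈ/ → [ɖ] after /ʐ/ (voiceless → voiced, matching voiced) — only voicing changes, and always toward the preceding segment.
Since the segment that changes follows the conditioning segment, the assimilation is progressive.

progressive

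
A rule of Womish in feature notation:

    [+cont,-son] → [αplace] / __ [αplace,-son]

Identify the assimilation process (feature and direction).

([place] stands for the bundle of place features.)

The shared variable α links the value of the place features (abbreviated [place]) on the target to the same value on the neighbouring segment, so place is the feature that assimilates.
Since the environment is written after the underscore, the trigger follows the target; the direction is regressive.

regressive place assimilation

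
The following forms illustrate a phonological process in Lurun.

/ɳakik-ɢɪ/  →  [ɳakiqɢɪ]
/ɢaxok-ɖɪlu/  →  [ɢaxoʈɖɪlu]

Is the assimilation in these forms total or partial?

The segment that alternates is /k/, which surfaces as [q] when adjacent to /ɢ/.
The change velar → uvular matches the place of the following /ɢ/, identifying this as place assimilation.
Manner and voice are unchanged, so the assimilation is partial, not total.
The other alternating form patterns the same way: /k/ → [ʈ] before /ɖ/ (velar → retroflex, matching retroflex) — only place changes, and always toward the following segment.

partial assimilation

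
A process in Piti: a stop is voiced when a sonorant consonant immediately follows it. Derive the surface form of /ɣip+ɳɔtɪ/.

[ɣibɳɔtɪ]

/p/ is a voiceless bilabial stop. The following trigger /ɳ/ is voiced, so /p/ must become voiced as well.
Changing only its voicing to voiced gives [b] — the voiced bilabial stop.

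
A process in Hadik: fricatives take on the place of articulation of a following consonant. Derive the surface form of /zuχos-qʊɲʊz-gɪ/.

The rule targets /s/ (voiceless alveolar fricative), which sits before the trigger /q/ (uvular).
Changing only its place to uvular gives [χ] — the voiceless uvular fricative.
At the second juncture, /z/ likewise becomes [ɣ] adjacent to /g/.

[zuχoχqʊɲʊɣgɪ]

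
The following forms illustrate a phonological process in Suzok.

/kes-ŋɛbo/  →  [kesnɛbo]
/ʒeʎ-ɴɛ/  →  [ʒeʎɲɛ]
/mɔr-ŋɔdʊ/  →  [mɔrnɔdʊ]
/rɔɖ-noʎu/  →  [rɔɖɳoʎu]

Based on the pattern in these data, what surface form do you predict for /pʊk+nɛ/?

The data show progressive place assimilation: /ŋ/ → [n] after /s/; /ɴ/ → [ɲ] after /ʎ/; /ŋ/ → [n] after /r/; /n/ → [ɳ] after /ɖ/. In each pair only place changes, matching the preceding consonant, while manner and voice stay constant.
The rule targets /n/ (voiced alveolar nasal), which sits after the trigger /k/ (velar).
A voiced velar nasal is [ŋ], so the surface segment is [ŋ].

[pʊkŋɛ]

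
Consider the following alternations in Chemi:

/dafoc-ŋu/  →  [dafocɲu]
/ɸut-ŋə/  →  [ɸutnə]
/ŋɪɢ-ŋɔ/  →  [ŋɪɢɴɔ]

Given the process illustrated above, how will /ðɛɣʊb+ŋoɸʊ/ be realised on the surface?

The data show progressive place assimilation: /ŋ/ → [ɲ] after /c/; /ŋ/ → [n] after /t/; /ŋ/ → [ɴ] after /ɢ/. In each pair only place changes, matching the preceding consonant, while manner and voice stay constant.
/ŋ/ is a voiced velar nasal. The preceding trigger /b/ is bilabial, so /ŋ/ must become bilabial as well.
A voiced bilabial nasal is [m], so the surface segment is [m].

[ðɛɣʊbmoɸʊ]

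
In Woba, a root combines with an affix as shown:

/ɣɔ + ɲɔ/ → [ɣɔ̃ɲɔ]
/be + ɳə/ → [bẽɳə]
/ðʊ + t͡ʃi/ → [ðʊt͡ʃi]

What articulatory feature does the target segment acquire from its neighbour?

The vowel /ɔ/ surfaces as nasalised [ɔ̃] next to the following nasal /ɲ/ — it has acquired the [+nasal] feature of its neighbour.
The other form shows the same pattern: /e/ → [ẽ] before /ɳ/ — each time a vowel is nasalised next to a following nasal.
No change occurs in [ðʊt͡ʃi] because the vowel at the boundary is adjacent to an oral consonant, not a nasal (/ʊ/ next to /t͡ʃ/).

nasality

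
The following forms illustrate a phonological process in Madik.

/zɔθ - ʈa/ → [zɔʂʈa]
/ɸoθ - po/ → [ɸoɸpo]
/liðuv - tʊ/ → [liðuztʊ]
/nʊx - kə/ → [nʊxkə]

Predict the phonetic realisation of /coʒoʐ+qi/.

The data show regressive place assimilation: /θ/ → [ʂ] before /ʈ/; /θ/ → [ɸ] before /p/; /v/ → [z] before /t/. In each pair only place changes, matching the following consonant, while manner and voice stay constant.
No alternation appears in [nʊxkə]: there the adjacent consonants already agree in place (/x/ and /k/ are both velar), so this form is consistent with the same rule.
The rule targets /ʐ/ (voiced retroflex fricative), which sits before the trigger /q/ (uvular).
Changing only its place to uvular gives [ʁ] — the voiced uvular fricative.

[coʒoʁqi]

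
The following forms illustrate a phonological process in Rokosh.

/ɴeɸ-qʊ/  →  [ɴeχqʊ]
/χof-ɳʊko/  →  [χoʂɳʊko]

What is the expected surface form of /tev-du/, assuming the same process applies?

The data show regressive place assimilation: /ɸ/ → [χ] before /q/; /f/ → [ʂ] before /ɳ/. In each pair only place changes, matching the following consonant, while manner and voice stay constant.
/v/ is a voiced labiodental fricative. The following trigger /d/ is alveolar, so /v/ must become alveolar as well.
Changing only its place to alveolar gives [z] — the voiced alveolar fricative.

[tezdu]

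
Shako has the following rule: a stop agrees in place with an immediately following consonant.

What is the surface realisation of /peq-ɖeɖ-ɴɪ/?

[peʈɖeɢɴɪ]

/q/ is a voiceless uvular stop. The following trigger /ɖ/ is retroflex, so /q/ must become retroflex as well.
A voiceless retroflex stop is [ʈ], so the surface segment is [ʈ].
At the second juncture, /ɖ/ likewise becomes [ɢ] adjacent to /ɴ/.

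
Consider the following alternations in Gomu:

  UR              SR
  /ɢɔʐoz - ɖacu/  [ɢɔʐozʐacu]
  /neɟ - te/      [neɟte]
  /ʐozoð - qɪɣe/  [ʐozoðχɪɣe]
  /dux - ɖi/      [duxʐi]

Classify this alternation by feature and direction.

progressive manner assimilation

The segment that alternates is /ɖ/, which surfaces as [ʐ] when adjacent to /z/.
/ɖ/ is a stop while /z/ is a fricative; the output [ʐ] is a fricative, matching the trigger — so the feature that spreads is manner.
Place and voice are unchanged, so the assimilation is partial, not total.
The other alternating forms pattern the same way: /q/ → [χ] after /ð/ (stop → fricative, matching a fricative); /ɖ/ → [ʐ] after /x/ (stop → fricative, matching a fricative) — only manner changes, and always toward the preceding segment.
Nothing changes in [neɟte]: there the adjacent consonants already agree in manner (/t/ and /ɟ/ are both stops), so this form is consistent with the same rule.
The trigger is the preceding segment, so the direction is progressive (perseverative).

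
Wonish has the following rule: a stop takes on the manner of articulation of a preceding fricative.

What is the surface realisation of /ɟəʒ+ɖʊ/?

[ɟəʒʐʊ]

The rule targets /ɖ/ (voiced retroflex stop), which sits after the trigger /ʒ/ (fricative).
The voiced retroflex fricative is [ʐ], so /ɖ/ → [ʐ].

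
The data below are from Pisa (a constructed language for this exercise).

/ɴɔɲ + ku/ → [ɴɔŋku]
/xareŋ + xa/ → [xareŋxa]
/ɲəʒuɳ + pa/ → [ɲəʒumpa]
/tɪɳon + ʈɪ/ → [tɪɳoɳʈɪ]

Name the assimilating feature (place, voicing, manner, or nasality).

place

Underlying /ɲ/ is realised as [ŋ] next to /k/; /k/ itself does not change.
/ɲ/ is palatal while /k/ is velar; the output [ŋ] is velar, matching the trigger — so the feature that spreads is place.
The same holds elsewhere in the data: /ɳ/ → [m] before /p/ (retroflex → bilabial, matching bilabial); /n/ → [ɳ] before /ʈ/ (alveolar → retroflex, matching retroflex) — only place changes, and always toward the following segment.
Nothing changes in [xareŋxa]: there the adjacent consonants already agree in place (/ŋ/ and /x/ are both velar), so this form is consistent with the same rule.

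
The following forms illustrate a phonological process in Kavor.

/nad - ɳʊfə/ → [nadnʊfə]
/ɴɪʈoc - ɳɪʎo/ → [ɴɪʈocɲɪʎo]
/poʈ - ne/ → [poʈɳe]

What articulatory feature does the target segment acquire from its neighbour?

The segment that alternates is /ɳ/, which surfaces as [n] when adjacent to /d/.
/ɳ/ is retroflex while /d/ is alveolar; the output [n] is alveolar, matching the trigger — so the feature that spreads is place.
The same holds elsewhere in the data: /ɳ/ → [ɲ] after /c/ (retroflex → palatal, matching palatal); /n/ → [ɳ] after /ʈ/ (alveolar → retroflex, matching retroflex) — only place changes, and always toward the preceding segment.

place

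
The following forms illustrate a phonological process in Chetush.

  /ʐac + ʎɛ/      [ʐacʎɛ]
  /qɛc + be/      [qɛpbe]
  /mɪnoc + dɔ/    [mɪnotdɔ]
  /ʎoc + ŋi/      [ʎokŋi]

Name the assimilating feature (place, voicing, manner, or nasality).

place

The segment that alternates is /c/, which surfaces as [p] when adjacent to /b/.
/c/ is palatal while /b/ is bilabial; the output [p] is bilabial, matching the trigger — so the feature that spreads is place.
The other alternating forms pattern the same way: /c/ → [t] before /d/ (palatal → alveolar, matching alveolar); /c/ → [k] before /ŋ/ (palatal → velar, matching velar) — only place changes, and always toward the following segment.
Nothing changes in [ʐacʎɛ]: there the adjacent consonants already agree in place (/c/ and /ʎ/ are both palatal), so this form is consistent with the same rule.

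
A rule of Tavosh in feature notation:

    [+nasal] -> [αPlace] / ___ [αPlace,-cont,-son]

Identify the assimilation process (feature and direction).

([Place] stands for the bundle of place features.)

The rule copies the place features (abbreviated [Place]) from the environment onto the target, so the assimilating feature is place.
Since the environment is written after the underscore, the trigger follows the target; the direction is regressive.

regressive place assimilation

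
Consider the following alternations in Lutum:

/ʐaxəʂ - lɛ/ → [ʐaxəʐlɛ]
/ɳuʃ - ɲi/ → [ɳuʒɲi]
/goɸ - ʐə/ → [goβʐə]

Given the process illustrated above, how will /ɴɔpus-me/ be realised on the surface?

[ɴɔpuzme]

The data show regressive voicing assimilation: /ʂ/ → [ʐ] before /l/; /ʃ/ → [ʒ] before /ɲ/; /ɸ/ → [β] before /ʐ/. In each pair only voicing changes, matching the following consonant, while place and manner stay constant.
/s/ is a voiceless alveolar fricative. The following trigger /m/ is voiced, so /s/ must become voiced as well.
A voiced alveolar fricative is [z], so the surface segment is [z].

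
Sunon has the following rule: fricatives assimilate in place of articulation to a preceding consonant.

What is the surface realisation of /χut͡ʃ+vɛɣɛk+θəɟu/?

[χut͡ʃʒɛɣɛkxəɟu]

/v/ is a voiced labiodental fricative. The preceding trigger /t͡ʃ/ is postalveolar, so /v/ must become postalveolar as well.
A voiced postalveolar fricative is [ʒ], so the surface segment is [ʒ].
At the second juncture, /θ/ likewise becomes [x] adjacent to /k/.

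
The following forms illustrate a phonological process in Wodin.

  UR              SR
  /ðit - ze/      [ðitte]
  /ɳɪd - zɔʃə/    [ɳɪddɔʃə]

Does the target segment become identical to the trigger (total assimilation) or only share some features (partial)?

Underlying /z/ is realised as [t] next to /t/; /t/ itself does not change.
The output [t] is identical to the trigger /t/ — every feature (place, manner, voicing) has been copied — so this is total assimilation.
The remaining alternation confirms this: /z/ → [d] after /d/ — in each case the output is a copy of the preceding consonant.

total assimilation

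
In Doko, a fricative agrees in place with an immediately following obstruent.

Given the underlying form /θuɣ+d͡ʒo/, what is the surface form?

/ɣ/ is a voiced velar fricative. The following trigger /d͡ʒ/ is postalveolar, so /ɣ/ must become postalveolar as well.
A voiced postalveolar fricative is [ʒ], so the surface segment is [ʒ].

[θuʒd͡ʒo]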